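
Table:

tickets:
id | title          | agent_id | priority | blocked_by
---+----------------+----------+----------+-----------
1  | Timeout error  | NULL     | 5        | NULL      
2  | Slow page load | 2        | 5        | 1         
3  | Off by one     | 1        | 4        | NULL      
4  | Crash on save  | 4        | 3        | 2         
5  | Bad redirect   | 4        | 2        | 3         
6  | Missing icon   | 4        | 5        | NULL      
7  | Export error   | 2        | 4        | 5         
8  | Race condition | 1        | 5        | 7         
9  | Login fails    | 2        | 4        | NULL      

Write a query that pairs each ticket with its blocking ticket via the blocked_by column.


This is a self-join: tickets is joined to a second copy of itself, matching each row's blocked_by to another row's id. Use LEFT JOIN so rows with blocked_by=NULL are kept.
  - ticket 1 (Timeout error): blocked_by=NULL -> NULL
  - ticket 2 (Slow page load): blocked_by=1 -> Timeout error
  - ticket 3 (Off by one): blocked_by=NULL -> NULL
  - ticket 4 (Crash on save): blocked_by=2 -> Slow page load
  - ticket 5 (Bad redirect): blocked_by=3 -> Off by one
  - ticket 6 (Missing icon): blocked_by=NULL -> NULL
  - ticket 7 (Export error): blocked_by=5 -> Bad redirect
  - ticket 8 (Race condition): blocked_by=7 -> Export error
  - ticket 9 (Login fails): blocked_by=NULL -> NULL

SQL:
SELECT a.title AS item, b.title AS blocked_by
FROM tickets a
LEFT JOIN tickets b ON a.blocked_by = b.id

Result:
item           | blocked_by    
---------------+---------------
Timeout error  | NULL          
Slow page load | Timeout error 
Off by one     | NULL          
Crash on save  | Slow page load
Bad redirect   | Off by one    
Missing icon   | NULL          
Export error   | Bad redirect  
Race condition | Export error  
Login fails    | NULL          


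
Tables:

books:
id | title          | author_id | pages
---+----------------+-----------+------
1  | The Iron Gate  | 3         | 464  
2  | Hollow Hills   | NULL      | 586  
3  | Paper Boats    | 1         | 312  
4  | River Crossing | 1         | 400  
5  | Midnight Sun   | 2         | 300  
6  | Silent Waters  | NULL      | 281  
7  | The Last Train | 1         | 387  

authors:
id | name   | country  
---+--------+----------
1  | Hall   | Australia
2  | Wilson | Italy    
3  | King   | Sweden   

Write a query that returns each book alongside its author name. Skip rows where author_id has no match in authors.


INNER JOIN keeps only books rows whose author_id matches an id in authors. Walk through each book:
  - book 1 (The Iron Gate): author_id=3 -> matches King
  - book 2 (Hollow Hills): author_id=NULL, no match -> dropped
  - book 3 (Paper Boats): author_id=1 -> matches Hall
  - book 4 (River Crossing): author_id=1 -> matches Hall
  - book 5 (Midnight Sun): author_id=2 -> matches Wilson
  - book 6 (Silent Waters): author_id=NULL, no match -> dropped
  - book 7 (The Last Train): author_id=1 -> matches Hall
So 2 of 7 rows are dropped.

SQL:
SELECT a.title, b.name AS author
FROM books a
INNER JOIN authors b ON a.author_id = b.id

Result:
title          | author
---------------+-------
The Iron Gate  | King  
Paper Boats    | Hall  
River Crossing | Hall  
Midnight Sun   | Wilson
The Last Train | Hall  


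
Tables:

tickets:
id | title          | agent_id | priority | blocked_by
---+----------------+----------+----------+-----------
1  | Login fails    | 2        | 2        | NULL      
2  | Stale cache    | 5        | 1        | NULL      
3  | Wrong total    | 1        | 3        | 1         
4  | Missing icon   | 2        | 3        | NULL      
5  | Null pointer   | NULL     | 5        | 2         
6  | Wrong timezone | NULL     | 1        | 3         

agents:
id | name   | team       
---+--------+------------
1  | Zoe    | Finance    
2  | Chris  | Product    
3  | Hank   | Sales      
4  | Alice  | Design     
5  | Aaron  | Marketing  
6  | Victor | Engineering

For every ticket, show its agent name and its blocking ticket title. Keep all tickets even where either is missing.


Two LEFT JOINs from the same base table tickets: one to agents via agent_id, one to tickets itself via blocked_by. Both are LEFT so every ticket is preserved.
Match against agents:
  - ticket 1 (Login fails): agent_id=2 -> matches Chris
  - ticket 2 (Stale cache): agent_id=5 -> matches Aaron
  - ticket 3 (Wrong total): agent_id=1 -> matches Zoe
  - ticket 4 (Missing icon): agent_id=2 -> matches Chris
  - ticket 5 (Null pointer): agent_id=NULL, no match -> kept with NULL
  - ticket 6 (Wrong timezone): agent_id=NULL, no match -> kept with NULL
Match against tickets (self):
  - ticket 1 (Login fails): blocked_by=NULL -> NULL
  - ticket 2 (Stale cache): blocked_by=NULL -> NULL
  - ticket 3 (Wrong total): blocked_by=1 -> Login fails
  - ticket 4 (Missing icon): blocked_by=NULL -> NULL
  - ticket 5 (Null pointer): blocked_by=2 -> Stale cache
  - ticket 6 (Wrong timezone): blocked_by=3 -> Wrong total

SQL:
SELECT a.title, b.name AS agent, c.title AS blocked_by
FROM tickets a
LEFT JOIN agents b ON a.agent_id = b.id
LEFT JOIN tickets c ON a.blocked_by = c.id

Result:
title          | agent | blocked_by 
---------------+-------+------------
Login fails    | Chris | NULL       
Stale cache    | Aaron | NULL       
Wrong total    | Zoe   | Login fails
Missing icon   | Chris | NULL       
Null pointer   | NULL  | Stale cache
Wrong timezone | NULL  | Wrong total


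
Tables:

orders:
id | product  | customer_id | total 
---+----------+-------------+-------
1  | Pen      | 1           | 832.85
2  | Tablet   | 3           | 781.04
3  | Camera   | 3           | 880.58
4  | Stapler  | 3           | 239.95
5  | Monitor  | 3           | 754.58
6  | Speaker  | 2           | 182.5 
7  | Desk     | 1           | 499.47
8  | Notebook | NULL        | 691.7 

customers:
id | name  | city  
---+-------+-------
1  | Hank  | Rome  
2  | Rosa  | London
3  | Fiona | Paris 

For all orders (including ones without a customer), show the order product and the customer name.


LEFT JOIN keeps every row from orders (the left table); where customer_id has no match in customers, the customer columns become NULL. Walk through each order:
  - order 1 (Pen): customer_id=1 -> matches Hank
  - order 2 (Tablet): customer_id=3 -> matches Fiona
  - order 3 (Camera): customer_id=3 -> matches Fiona
  - order 4 (Stapler): customer_id=3 -> matches Fiona
  - order 5 (Monitor): customer_id=3 -> matches Fiona
  - order 6 (Speaker): customer_id=2 -> matches Rosa
  - order 7 (Desk): customer_id=1 -> matches Hank
  - order 8 (Notebook): customer_id=NULL, no match -> kept with NULL
All 8 rows appear; 1 has NULL customer.

SQL:
SELECT a.product, b.name AS customer
FROM orders a
LEFT JOIN customers b ON a.customer_id = b.id

Result:
product  | customer
---------+---------
Pen      | Hank    
Tablet   | Fiona   
Camera   | Fiona   
Stapler  | Fiona   
Monitor  | Fiona   
Speaker  | Rosa    
Desk     | Hank    
Notebook | NULL    


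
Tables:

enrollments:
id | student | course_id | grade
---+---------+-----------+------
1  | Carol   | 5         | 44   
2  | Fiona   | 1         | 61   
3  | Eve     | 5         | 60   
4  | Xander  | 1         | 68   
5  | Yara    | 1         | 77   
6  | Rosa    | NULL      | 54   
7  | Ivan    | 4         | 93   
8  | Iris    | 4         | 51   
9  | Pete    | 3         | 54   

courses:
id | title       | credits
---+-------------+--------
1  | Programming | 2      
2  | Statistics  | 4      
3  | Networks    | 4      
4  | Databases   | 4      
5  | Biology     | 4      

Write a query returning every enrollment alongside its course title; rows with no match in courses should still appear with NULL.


LEFT JOIN keeps every row from enrollments (the left table); where course_id has no match in courses, the course columns become NULL. Walk through each enrollment:
  - enrollment 1 (Carol): course_id=5 -> matches Biology
  - enrollment 2 (Fiona): course_id=1 -> matches Programming
  - enrollment 3 (Eve): course_id=5 -> matches Biology
  - enrollment 4 (Xander): course_id=1 -> matches Programming
  - enrollment 5 (Yara): course_id=1 -> matches Programming
  - enrollment 6 (Rosa): course_id=NULL, no match -> kept with NULL
  - enrollment 7 (Ivan): course_id=4 -> matches Databases
  - enrollment 8 (Iris): course_id=4 -> matches Databases
  - enrollment 9 (Pete): course_id=3 -> matches Networks
All 9 rows appear; 1 has NULL course.

SQL:
SELECT a.student, b.title AS course
FROM enrollments a
LEFT JOIN courses b ON a.course_id = b.id

Result:
student | course     
--------+------------
Carol   | Biology    
Fiona   | Programming
Eve     | Biology    
Xander  | Programming
Yara    | Programming
Rosa    | NULL       
Ivan    | Databases  
Iris    | Databases  
Pete    | Networks   


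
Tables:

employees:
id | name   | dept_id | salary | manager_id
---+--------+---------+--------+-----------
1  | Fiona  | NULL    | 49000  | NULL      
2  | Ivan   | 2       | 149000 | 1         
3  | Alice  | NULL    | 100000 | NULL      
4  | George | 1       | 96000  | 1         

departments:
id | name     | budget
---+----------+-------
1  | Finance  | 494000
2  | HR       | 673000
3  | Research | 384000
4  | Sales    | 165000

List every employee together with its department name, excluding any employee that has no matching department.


INNER JOIN keeps only employees rows whose dept_id matches an id in departments. Walk through each employee:
  - employee 1 (Fiona): dept_id=NULL, no match -> dropped
  - employee 2 (Ivan): dept_id=2 -> matches HR
  - employee 3 (Alice): dept_id=NULL, no match -> dropped
  - employee 4 (George): dept_id=1 -> matches Finance
So 2 of 4 rows are dropped.

SQL:
SELECT a.name, b.name AS department
FROM employees a
INNER JOIN departments b ON a.dept_id = b.id

Result:
name   | department
-------+-----------
Ivan   | HR        
George | Finance   


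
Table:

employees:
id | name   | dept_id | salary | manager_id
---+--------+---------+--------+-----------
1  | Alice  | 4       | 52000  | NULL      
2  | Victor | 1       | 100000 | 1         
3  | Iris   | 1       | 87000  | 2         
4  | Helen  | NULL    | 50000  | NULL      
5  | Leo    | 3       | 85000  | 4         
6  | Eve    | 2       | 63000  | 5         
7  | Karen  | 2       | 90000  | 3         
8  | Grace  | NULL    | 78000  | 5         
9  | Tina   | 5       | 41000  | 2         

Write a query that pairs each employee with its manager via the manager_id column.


This is a self-join: employees is joined to a second copy of itself, matching each row's manager_id to another row's id. Use LEFT JOIN so rows with manager_id=NULL are kept.
  - employee 1 (Alice): manager_id=NULL -> NULL
  - employee 2 (Victor): manager_id=1 -> Alice
  - employee 3 (Iris): manager_id=2 -> Victor
  - employee 4 (Helen): manager_id=NULL -> NULL
  - employee 5 (Leo): manager_id=4 -> Helen
  - employee 6 (Eve): manager_id=5 -> Leo
  - employee 7 (Karen): manager_id=3 -> Iris
  - employee 8 (Grace): manager_id=5 -> Leo
  - employee 9 (Tina): manager_id=2 -> Victor

SQL:
SELECT a.name AS item, b.name AS manager
FROM employees a
LEFT JOIN employees b ON a.manager_id = b.id

Result:
item   | manager
-------+--------
Alice  | NULL   
Victor | Alice  
Iris   | Victor 
Helen  | NULL   
Leo    | Helen  
Eve    | Leo    
Karen  | Iris   
Grace  | Leo    
Tina   | Victor 


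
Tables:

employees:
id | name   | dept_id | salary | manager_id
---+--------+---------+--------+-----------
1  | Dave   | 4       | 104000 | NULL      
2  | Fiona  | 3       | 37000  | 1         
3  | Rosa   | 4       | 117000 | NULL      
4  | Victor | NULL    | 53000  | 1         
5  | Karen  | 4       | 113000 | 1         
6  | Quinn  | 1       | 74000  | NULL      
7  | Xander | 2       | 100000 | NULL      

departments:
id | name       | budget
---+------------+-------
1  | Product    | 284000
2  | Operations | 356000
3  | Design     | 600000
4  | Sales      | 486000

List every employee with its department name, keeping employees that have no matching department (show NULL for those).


LEFT JOIN keeps every row from employees (the left table); where dept_id has no match in departments, the department columns become NULL. Walk through each employee:
  - employee 1 (Dave): dept_id=4 -> matches Sales
  - employee 2 (Fiona): dept_id=3 -> matches Design
  - employee 3 (Rosa): dept_id=4 -> matches Sales
  - employee 4 (Victor): dept_id=NULL, no match -> kept with NULL
  - employee 5 (Karen): dept_id=4 -> matches Sales
  - employee 6 (Quinn): dept_id=1 -> matches Product
  - employee 7 (Xander): dept_id=2 -> matches Operations
All 7 rows appear; 1 has NULL department.

SQL:
SELECT a.name, b.name AS department
FROM employees a
LEFT JOIN departments b ON a.dept_id = b.id

Result:
name   | department
-------+-----------
Dave   | Sales     
Fiona  | Design    
Rosa   | Sales     
Victor | NULL      
Karen  | Sales     
Quinn  | Product   
Xander | Operations


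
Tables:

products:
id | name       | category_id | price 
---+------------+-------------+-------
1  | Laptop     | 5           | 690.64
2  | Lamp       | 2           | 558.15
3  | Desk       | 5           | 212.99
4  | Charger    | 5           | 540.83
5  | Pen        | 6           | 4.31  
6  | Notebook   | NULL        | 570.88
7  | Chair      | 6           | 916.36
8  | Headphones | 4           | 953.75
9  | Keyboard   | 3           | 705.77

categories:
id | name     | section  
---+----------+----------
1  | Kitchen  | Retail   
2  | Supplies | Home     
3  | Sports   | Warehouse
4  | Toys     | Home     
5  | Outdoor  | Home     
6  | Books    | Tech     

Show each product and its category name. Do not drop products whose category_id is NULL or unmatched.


LEFT JOIN keeps every row from products (the left table); where category_id has no match in categories, the category columns become NULL. Walk through each product:
  - product 1 (Laptop): category_id=5 -> matches Outdoor
  - product 2 (Lamp): category_id=2 -> matches Supplies
  - product 3 (Desk): category_id=5 -> matches Outdoor
  - product 4 (Charger): category_id=5 -> matches Outdoor
  - product 5 (Pen): category_id=6 -> matches Books
  - product 6 (Notebook): category_id=NULL, no match -> kept with NULL
  - product 7 (Chair): category_id=6 -> matches Books
  - product 8 (Headphones): category_id=4 -> matches Toys
  - product 9 (Keyboard): category_id=3 -> matches Sports
All 9 rows appear; 1 has NULL category.

SQL:
SELECT a.name, b.name AS category
FROM products a
LEFT JOIN categories b ON a.category_id = b.id

Result:
name       | category
-----------+---------
Laptop     | Outdoor 
Lamp       | Supplies
Desk       | Outdoor 
Charger    | Outdoor 
Pen        | Books   
Notebook   | NULL    
Chair      | Books   
Headphones | Toys    
Keyboard   | Sports  


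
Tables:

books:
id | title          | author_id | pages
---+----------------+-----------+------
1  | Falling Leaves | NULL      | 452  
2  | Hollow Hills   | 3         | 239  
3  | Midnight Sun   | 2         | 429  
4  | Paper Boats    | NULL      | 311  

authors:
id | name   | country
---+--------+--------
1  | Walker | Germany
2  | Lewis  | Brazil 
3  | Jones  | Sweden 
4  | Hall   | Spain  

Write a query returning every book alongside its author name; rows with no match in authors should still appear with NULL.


LEFT JOIN keeps every row from books (the left table); where author_id has no match in authors, the author columns become NULL. Walk through each book:
  - book 1 (Falling Leaves): author_id=NULL, no match -> kept with NULL
  - book 2 (Hollow Hills): author_id=3 -> matches Jones
  - book 3 (Midnight Sun): author_id=2 -> matches Lewis
  - book 4 (Paper Boats): author_id=NULL, no match -> kept with NULL
All 4 rows appear; 2 have NULL author.

SQL:
SELECT a.title, b.name AS author
FROM books a
LEFT JOIN authors b ON a.author_id = b.id

Result:
title          | author
---------------+-------
Falling Leaves | NULL  
Hollow Hills   | Jones 
Midnight Sun   | Lewis 
Paper Boats    | NULL  


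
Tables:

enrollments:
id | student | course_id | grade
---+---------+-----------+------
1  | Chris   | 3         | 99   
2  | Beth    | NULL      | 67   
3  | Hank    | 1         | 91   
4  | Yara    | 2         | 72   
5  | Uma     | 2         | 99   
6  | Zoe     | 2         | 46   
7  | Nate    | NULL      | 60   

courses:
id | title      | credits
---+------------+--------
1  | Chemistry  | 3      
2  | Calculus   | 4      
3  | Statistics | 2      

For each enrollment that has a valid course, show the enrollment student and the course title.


INNER JOIN keeps only enrollments rows whose course_id matches an id in courses. Walk through each enrollment:
  - enrollment 1 (Chris): course_id=3 -> matches Statistics
  - enrollment 2 (Beth): course_id=NULL, no match -> dropped
  - enrollment 3 (Hank): course_id=1 -> matches Chemistry
  - enrollment 4 (Yara): course_id=2 -> matches Calculus
  - enrollment 5 (Uma): course_id=2 -> matches Calculus
  - enrollment 6 (Zoe): course_id=2 -> matches Calculus
  - enrollment 7 (Nate): course_id=NULL, no match -> dropped
So 2 of 7 rows are dropped.

SQL:
SELECT a.student, b.title AS course
FROM enrollments a
INNER JOIN courses b ON a.course_id = b.id

Result:
student | course    
--------+-----------
Chris   | Statistics
Hank    | Chemistry 
Yara    | Calculus  
Uma     | Calculus  
Zoe     | Calculus  


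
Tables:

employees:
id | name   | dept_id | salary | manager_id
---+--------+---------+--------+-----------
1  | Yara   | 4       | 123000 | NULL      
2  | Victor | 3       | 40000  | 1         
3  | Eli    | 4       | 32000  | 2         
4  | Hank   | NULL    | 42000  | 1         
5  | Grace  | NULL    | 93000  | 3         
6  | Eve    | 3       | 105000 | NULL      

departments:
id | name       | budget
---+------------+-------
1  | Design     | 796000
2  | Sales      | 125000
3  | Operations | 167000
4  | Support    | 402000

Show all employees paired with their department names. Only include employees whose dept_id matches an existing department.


INNER JOIN keeps only employees rows whose dept_id matches an id in departments. Walk through each employee:
  - employee 1 (Yara): dept_id=4 -> matches Support
  - employee 2 (Victor): dept_id=3 -> matches Operations
  - employee 3 (Eli): dept_id=4 -> matches Support
  - employee 4 (Hank): dept_id=NULL, no match -> dropped
  - employee 5 (Grace): dept_id=NULL, no match -> dropped
  - employee 6 (Eve): dept_id=3 -> matches Operations
So 2 of 6 rows are dropped.

SQL:
SELECT a.name, b.name AS department
FROM employees a
INNER JOIN departments b ON a.dept_id = b.id

Result:
name   | department
-------+-----------
Yara   | Support   
Victor | Operations
Eli    | Support   
Eve    | Operations


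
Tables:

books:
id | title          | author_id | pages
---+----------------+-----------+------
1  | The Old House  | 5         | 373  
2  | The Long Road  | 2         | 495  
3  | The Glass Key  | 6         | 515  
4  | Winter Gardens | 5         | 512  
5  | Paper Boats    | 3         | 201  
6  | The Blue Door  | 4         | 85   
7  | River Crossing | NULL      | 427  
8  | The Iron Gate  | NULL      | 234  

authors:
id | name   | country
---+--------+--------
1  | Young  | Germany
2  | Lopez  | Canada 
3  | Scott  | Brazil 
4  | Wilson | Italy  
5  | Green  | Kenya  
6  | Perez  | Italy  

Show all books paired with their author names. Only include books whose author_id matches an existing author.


INNER JOIN keeps only books rows whose author_id matches an id in authors. Walk through each book:
  - book 1 (The Old House): author_id=5 -> matches Green
  - book 2 (The Long Road): author_id=2 -> matches Lopez
  - book 3 (The Glass Key): author_id=6 -> matches Perez
  - book 4 (Winter Gardens): author_id=5 -> matches Green
  - book 5 (Paper Boats): author_id=3 -> matches Scott
  - book 6 (The Blue Door): author_id=4 -> matches Wilson
  - book 7 (River Crossing): author_id=NULL, no match -> dropped
  - book 8 (The Iron Gate): author_id=NULL, no match -> dropped
So 2 of 8 rows are dropped.

SQL:
SELECT a.title, b.name AS author
FROM books a
INNER JOIN authors b ON a.author_id = b.id

Result:
title          | author
---------------+-------
The Old House  | Green 
The Long Road  | Lopez 
The Glass Key  | Perez 
Winter Gardens | Green 
Paper Boats    | Scott 
The Blue Door  | Wilson


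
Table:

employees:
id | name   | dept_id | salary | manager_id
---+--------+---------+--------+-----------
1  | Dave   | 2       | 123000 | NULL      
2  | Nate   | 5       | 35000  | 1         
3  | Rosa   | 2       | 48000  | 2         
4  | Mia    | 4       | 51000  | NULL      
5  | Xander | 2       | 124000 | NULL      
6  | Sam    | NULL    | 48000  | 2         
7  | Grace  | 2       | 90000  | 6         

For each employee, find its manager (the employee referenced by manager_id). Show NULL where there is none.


This is a self-join: employees is joined to a second copy of itself, matching each row's manager_id to another row's id. Use LEFT JOIN so rows with manager_id=NULL are kept.
  - employee 1 (Dave): manager_id=NULL -> NULL
  - employee 2 (Nate): manager_id=1 -> Dave
  - employee 3 (Rosa): manager_id=2 -> Nate
  - employee 4 (Mia): manager_id=NULL -> NULL
  - employee 5 (Xander): manager_id=NULL -> NULL
  - employee 6 (Sam): manager_id=2 -> Nate
  - employee 7 (Grace): manager_id=6 -> Sam

SQL:
SELECT a.name AS item, b.name AS manager
FROM employees a
LEFT JOIN employees b ON a.manager_id = b.id

Result:
item   | manager
-------+--------
Dave   | NULL   
Nate   | Dave   
Rosa   | Nate   
Mia    | NULL   
Xander | NULL   
Sam    | Nate   
Grace  | Sam    


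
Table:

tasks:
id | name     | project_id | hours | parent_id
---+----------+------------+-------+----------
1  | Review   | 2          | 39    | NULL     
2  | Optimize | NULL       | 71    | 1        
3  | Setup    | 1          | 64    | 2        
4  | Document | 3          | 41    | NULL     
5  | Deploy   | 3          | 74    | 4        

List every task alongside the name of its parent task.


This is a self-join: tasks is joined to a second copy of itself, matching each row's parent_id to another row's id. Use LEFT JOIN so rows with parent_id=NULL are kept.
  - task 1 (Review): parent_id=NULL -> NULL
  - task 2 (Optimize): parent_id=1 -> Review
  - task 3 (Setup): parent_id=2 -> Optimize
  - task 4 (Document): parent_id=NULL -> NULL
  - task 5 (Deploy): parent_id=4 -> Document

SQL:
SELECT a.name AS item, b.name AS parent
FROM tasks a
LEFT JOIN tasks b ON a.parent_id = b.id

Result:
item     | parent  
---------+---------
Review   | NULL    
Optimize | Review  
Setup    | Optimize
Document | NULL    
Deploy   | Document


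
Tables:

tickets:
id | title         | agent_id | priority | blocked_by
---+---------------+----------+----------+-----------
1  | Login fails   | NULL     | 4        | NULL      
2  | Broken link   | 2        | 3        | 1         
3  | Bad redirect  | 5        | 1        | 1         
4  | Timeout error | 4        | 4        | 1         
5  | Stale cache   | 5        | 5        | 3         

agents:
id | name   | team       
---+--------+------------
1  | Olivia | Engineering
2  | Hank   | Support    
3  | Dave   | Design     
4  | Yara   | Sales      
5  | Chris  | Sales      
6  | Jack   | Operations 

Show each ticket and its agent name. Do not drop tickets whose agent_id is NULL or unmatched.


LEFT JOIN keeps every row from tickets (the left table); where agent_id has no match in agents, the agent columns become NULL. Walk through each ticket:
  - ticket 1 (Login fails): agent_id=NULL, no match -> kept with NULL
  - ticket 2 (Broken link): agent_id=2 -> matches Hank
  - ticket 3 (Bad redirect): agent_id=5 -> matches Chris
  - ticket 4 (Timeout error): agent_id=4 -> matches Yara
  - ticket 5 (Stale cache): agent_id=5 -> matches Chris
All 5 rows appear; 1 has NULL agent.

SQL:
SELECT a.title, b.name AS agent
FROM tickets a
LEFT JOIN agents b ON a.agent_id = b.id

Result:
title         | agent
--------------+------
Login fails   | NULL 
Broken link   | Hank 
Bad redirect  | Chris
Timeout error | Yara 
Stale cache   | Chris


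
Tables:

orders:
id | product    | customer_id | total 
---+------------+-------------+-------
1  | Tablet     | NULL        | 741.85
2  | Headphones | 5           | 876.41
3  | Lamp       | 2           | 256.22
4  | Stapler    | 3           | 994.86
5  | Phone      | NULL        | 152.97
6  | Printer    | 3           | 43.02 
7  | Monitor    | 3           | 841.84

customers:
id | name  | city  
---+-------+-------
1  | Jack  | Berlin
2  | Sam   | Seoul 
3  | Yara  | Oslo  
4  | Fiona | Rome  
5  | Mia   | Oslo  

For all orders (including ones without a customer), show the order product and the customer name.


LEFT JOIN keeps every row from orders (the left table); where customer_id has no match in customers, the customer columns become NULL. Walk through each order:
  - order 1 (Tablet): customer_id=NULL, no match -> kept with NULL
  - order 2 (Headphones): customer_id=5 -> matches Mia
  - order 3 (Lamp): customer_id=2 -> matches Sam
  - order 4 (Stapler): customer_id=3 -> matches Yara
  - order 5 (Phone): customer_id=NULL, no match -> kept with NULL
  - order 6 (Printer): customer_id=3 -> matches Yara
  - order 7 (Monitor): customer_id=3 -> matches Yara
All 7 rows appear; 2 have NULL customer.

SQL:
SELECT a.product, b.name AS customer
FROM orders a
LEFT JOIN customers b ON a.customer_id = b.id

Result:
product    | customer
-----------+---------
Tablet     | NULL    
Headphones | Mia     
Lamp       | Sam     
Stapler    | Yara    
Phone      | NULL    
Printer    | Yara    
Monitor    | Yara    


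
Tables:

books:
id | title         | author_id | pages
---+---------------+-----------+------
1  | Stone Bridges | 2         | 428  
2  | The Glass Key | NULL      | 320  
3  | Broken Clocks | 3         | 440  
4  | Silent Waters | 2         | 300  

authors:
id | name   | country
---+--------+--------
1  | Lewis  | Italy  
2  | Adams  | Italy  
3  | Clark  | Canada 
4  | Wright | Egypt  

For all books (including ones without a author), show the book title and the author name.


LEFT JOIN keeps every row from books (the left table); where author_id has no match in authors, the author columns become NULL. Walk through each book:
  - book 1 (Stone Bridges): author_id=2 -> matches Adams
  - book 2 (The Glass Key): author_id=NULL, no match -> kept with NULL
  - book 3 (Broken Clocks): author_id=3 -> matches Clark
  - book 4 (Silent Waters): author_id=2 -> matches Adams
All 4 rows appear; 1 has NULL author.

SQL:
SELECT a.title, b.name AS author
FROM books a
LEFT JOIN authors b ON a.author_id = b.id

Result:
title         | author
--------------+-------
Stone Bridges | Adams 
The Glass Key | NULL  
Broken Clocks | Clark 
Silent Waters | Adams 


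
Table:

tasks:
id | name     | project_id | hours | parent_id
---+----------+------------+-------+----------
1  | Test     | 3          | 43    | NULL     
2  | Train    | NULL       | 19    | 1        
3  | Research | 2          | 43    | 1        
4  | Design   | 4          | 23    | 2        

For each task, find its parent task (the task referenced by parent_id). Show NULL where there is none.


This is a self-join: tasks is joined to a second copy of itself, matching each row's parent_id to another row's id. Use LEFT JOIN so rows with parent_id=NULL are kept.
  - task 1 (Test): parent_id=NULL -> NULL
  - task 2 (Train): parent_id=1 -> Test
  - task 3 (Research): parent_id=1 -> Test
  - task 4 (Design): parent_id=2 -> Train

SQL:
SELECT a.name AS item, b.name AS parent
FROM tasks a
LEFT JOIN tasks b ON a.parent_id = b.id

Result:
item     | parent
---------+-------
Test     | NULL  
Train    | Test  
Research | Test  
Design   | Train 


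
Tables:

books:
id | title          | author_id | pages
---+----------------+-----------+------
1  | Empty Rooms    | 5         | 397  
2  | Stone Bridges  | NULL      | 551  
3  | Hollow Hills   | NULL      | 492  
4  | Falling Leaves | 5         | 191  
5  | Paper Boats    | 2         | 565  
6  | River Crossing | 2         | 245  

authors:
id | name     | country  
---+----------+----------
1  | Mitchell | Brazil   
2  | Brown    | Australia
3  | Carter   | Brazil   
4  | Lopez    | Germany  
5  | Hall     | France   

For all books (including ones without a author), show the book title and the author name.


LEFT JOIN keeps every row from books (the left table); where author_id has no match in authors, the author columns become NULL. Walk through each book:
  - book 1 (Empty Rooms): author_id=5 -> matches Hall
  - book 2 (Stone Bridges): author_id=NULL, no match -> kept with NULL
  - book 3 (Hollow Hills): author_id=NULL, no match -> kept with NULL
  - book 4 (Falling Leaves): author_id=5 -> matches Hall
  - book 5 (Paper Boats): author_id=2 -> matches Brown
  - book 6 (River Crossing): author_id=2 -> matches Brown
All 6 rows appear; 2 have NULL author.

SQL:
SELECT a.title, b.name AS author
FROM books a
LEFT JOIN authors b ON a.author_id = b.id

Result:
title          | author
---------------+-------
Empty Rooms    | Hall  
Stone Bridges  | NULL  
Hollow Hills   | NULL  
Falling Leaves | Hall  
Paper Boats    | Brown 
River Crossing | Brown 


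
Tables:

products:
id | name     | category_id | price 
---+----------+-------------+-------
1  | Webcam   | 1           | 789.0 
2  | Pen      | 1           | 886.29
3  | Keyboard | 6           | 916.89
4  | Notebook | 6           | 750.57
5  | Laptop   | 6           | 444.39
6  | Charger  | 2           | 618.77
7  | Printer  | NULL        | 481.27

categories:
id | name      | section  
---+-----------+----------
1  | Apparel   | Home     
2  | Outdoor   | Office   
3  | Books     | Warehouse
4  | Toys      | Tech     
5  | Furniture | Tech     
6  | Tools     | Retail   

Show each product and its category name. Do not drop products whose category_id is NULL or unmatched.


LEFT JOIN keeps every row from products (the left table); where category_id has no match in categories, the category columns become NULL. Walk through each product:
  - product 1 (Webcam): category_id=1 -> matches Apparel
  - product 2 (Pen): category_id=1 -> matches Apparel
  - product 3 (Keyboard): category_id=6 -> matches Tools
  - product 4 (Notebook): category_id=6 -> matches Tools
  - product 5 (Laptop): category_id=6 -> matches Tools
  - product 6 (Charger): category_id=2 -> matches Outdoor
  - product 7 (Printer): category_id=NULL, no match -> kept with NULL
All 7 rows appear; 1 has NULL category.

SQL:
SELECT a.name, b.name AS category
FROM products a
LEFT JOIN categories b ON a.category_id = b.id

Result:
name     | category
---------+---------
Webcam   | Apparel 
Pen      | Apparel 
Keyboard | Tools   
Notebook | Tools   
Laptop   | Tools   
Charger  | Outdoor 
Printer  | NULL    


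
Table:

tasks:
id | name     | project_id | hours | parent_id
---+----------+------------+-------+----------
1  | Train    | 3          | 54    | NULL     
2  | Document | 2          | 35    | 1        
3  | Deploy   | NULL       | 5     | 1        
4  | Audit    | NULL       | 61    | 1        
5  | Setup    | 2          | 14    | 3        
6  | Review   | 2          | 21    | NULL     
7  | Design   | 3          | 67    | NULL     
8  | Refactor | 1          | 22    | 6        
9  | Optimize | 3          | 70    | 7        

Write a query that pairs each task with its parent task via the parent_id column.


This is a self-join: tasks is joined to a second copy of itself, matching each row's parent_id to another row's id. Use LEFT JOIN so rows with parent_id=NULL are kept.
  - task 1 (Train): parent_id=NULL -> NULL
  - task 2 (Document): parent_id=1 -> Train
  - task 3 (Deploy): parent_id=1 -> Train
  - task 4 (Audit): parent_id=1 -> Train
  - task 5 (Setup): parent_id=3 -> Deploy
  - task 6 (Review): parent_id=NULL -> NULL
  - task 7 (Design): parent_id=NULL -> NULL
  - task 8 (Refactor): parent_id=6 -> Review
  - task 9 (Optimize): parent_id=7 -> Design

SQL:
SELECT a.name AS item, b.name AS parent
FROM tasks a
LEFT JOIN tasks b ON a.parent_id = b.id

Result:
item     | parent
---------+-------
Train    | NULL  
Document | Train 
Deploy   | Train 
Audit    | Train 
Setup    | Deploy
Review   | NULL  
Design   | NULL  
Refactor | Review
Optimize | Design


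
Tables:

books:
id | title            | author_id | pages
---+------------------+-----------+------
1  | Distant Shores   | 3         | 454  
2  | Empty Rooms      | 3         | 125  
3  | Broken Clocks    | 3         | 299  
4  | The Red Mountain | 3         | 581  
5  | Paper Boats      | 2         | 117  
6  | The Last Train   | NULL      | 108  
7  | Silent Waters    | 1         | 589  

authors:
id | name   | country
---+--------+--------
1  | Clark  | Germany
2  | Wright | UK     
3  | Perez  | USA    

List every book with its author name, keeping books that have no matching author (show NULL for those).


LEFT JOIN keeps every row from books (the left table); where author_id has no match in authors, the author columns become NULL. Walk through each book:
  - book 1 (Distant Shores): author_id=3 -> matches Perez
  - book 2 (Empty Rooms): author_id=3 -> matches Perez
  - book 3 (Broken Clocks): author_id=3 -> matches Perez
  - book 4 (The Red Mountain): author_id=3 -> matches Perez
  - book 5 (Paper Boats): author_id=2 -> matches Wright
  - book 6 (The Last Train): author_id=NULL, no match -> kept with NULL
  - book 7 (Silent Waters): author_id=1 -> matches Clark
All 7 rows appear; 1 has NULL author.

SQL:
SELECT a.title, b.name AS author
FROM books a
LEFT JOIN authors b ON a.author_id = b.id

Result:
title            | author
-----------------+-------
Distant Shores   | Perez 
Empty Rooms      | Perez 
Broken Clocks    | Perez 
The Red Mountain | Perez 
Paper Boats      | Wright
The Last Train   | NULL  
Silent Waters    | Clark 


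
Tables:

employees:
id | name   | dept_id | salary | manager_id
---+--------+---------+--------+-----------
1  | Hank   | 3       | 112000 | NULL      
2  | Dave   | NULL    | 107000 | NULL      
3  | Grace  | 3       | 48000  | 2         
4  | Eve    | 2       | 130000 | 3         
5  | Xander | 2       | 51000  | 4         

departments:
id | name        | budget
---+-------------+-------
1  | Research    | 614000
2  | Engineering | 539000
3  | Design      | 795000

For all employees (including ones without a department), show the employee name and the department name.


LEFT JOIN keeps every row from employees (the left table); where dept_id has no match in departments, the department columns become NULL. Walk through each employee:
  - employee 1 (Hank): dept_id=3 -> matches Design
  - employee 2 (Dave): dept_id=NULL, no match -> kept with NULL
  - employee 3 (Grace): dept_id=3 -> matches Design
  - employee 4 (Eve): dept_id=2 -> matches Engineering
  - employee 5 (Xander): dept_id=2 -> matches Engineering
All 5 rows appear; 1 has NULL department.

SQL:
SELECT a.name, b.name AS department
FROM employees a
LEFT JOIN departments b ON a.dept_id = b.id

Result:
name   | department 
-------+------------
Hank   | Design     
Dave   | NULL       
Grace  | Design     
Eve    | Engineering
Xander | Engineering


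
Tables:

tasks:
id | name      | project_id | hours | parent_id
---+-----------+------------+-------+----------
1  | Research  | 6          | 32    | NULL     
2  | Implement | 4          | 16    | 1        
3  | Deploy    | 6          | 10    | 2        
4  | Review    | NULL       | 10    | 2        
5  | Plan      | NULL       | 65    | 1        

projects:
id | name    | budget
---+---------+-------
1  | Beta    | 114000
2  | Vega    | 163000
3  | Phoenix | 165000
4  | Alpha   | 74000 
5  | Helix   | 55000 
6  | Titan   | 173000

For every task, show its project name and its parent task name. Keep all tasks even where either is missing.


Two LEFT JOINs from the same base table tasks: one to projects via project_id, one to tasks itself via parent_id. Both are LEFT so every task is preserved.
Match against projects:
  - task 1 (Research): project_id=6 -> matches Titan
  - task 2 (Implement): project_id=4 -> matches Alpha
  - task 3 (Deploy): project_id=6 -> matches Titan
  - task 4 (Review): project_id=NULL, no match -> kept with NULL
  - task 5 (Plan): project_id=NULL, no match -> kept with NULL
Match against tasks (self):
  - task 1 (Research): parent_id=NULL -> NULL
  - task 2 (Implement): parent_id=1 -> Research
  - task 3 (Deploy): parent_id=2 -> Implement
  - task 4 (Review): parent_id=2 -> Implement
  - task 5 (Plan): parent_id=1 -> Research

SQL:
SELECT a.name, b.name AS project, c.name AS parent
FROM tasks a
LEFT JOIN projects b ON a.project_id = b.id
LEFT JOIN tasks c ON a.parent_id = c.id

Result:
name      | project | parent   
----------+---------+----------
Research  | Titan   | NULL     
Implement | Alpha   | Research 
Deploy    | Titan   | Implement
Review    | NULL    | Implement
Plan      | NULL    | Research 


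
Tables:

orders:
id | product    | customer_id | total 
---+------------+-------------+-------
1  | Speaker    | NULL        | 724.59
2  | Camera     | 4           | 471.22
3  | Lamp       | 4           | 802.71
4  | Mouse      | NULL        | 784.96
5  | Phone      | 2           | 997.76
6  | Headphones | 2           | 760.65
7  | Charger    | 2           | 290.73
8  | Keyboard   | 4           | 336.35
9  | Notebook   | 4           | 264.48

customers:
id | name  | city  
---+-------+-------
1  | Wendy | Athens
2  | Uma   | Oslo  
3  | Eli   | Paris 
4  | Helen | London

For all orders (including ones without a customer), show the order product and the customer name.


LEFT JOIN keeps every row from orders (the left table); where customer_id has no match in customers, the customer columns become NULL. Walk through each order:
  - order 1 (Speaker): customer_id=NULL, no match -> kept with NULL
  - order 2 (Camera): customer_id=4 -> matches Helen
  - order 3 (Lamp): customer_id=4 -> matches Helen
  - order 4 (Mouse): customer_id=NULL, no match -> kept with NULL
  - order 5 (Phone): customer_id=2 -> matches Uma
  - order 6 (Headphones): customer_id=2 -> matches Uma
  - order 7 (Charger): customer_id=2 -> matches Uma
  - order 8 (Keyboard): customer_id=4 -> matches Helen
  - order 9 (Notebook): customer_id=4 -> matches Helen
All 9 rows appear; 2 have NULL customer.

SQL:
SELECT a.product, b.name AS customer
FROM orders a
LEFT JOIN customers b ON a.customer_id = b.id

Result:
product    | customer
-----------+---------
Speaker    | NULL    
Camera     | Helen   
Lamp       | Helen   
Mouse      | NULL    
Phone      | Uma     
Headphones | Uma     
Charger    | Uma     
Keyboard   | Helen   
Notebook   | Helen   


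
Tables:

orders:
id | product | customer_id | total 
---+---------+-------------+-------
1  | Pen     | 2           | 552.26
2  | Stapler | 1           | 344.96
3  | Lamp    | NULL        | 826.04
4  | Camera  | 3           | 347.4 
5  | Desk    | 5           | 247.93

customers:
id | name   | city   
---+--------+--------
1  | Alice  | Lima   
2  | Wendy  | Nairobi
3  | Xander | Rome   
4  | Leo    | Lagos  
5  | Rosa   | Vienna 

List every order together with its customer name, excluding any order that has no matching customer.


INNER JOIN keeps only orders rows whose customer_id matches an id in customers. Walk through each order:
  - order 1 (Pen): customer_id=2 -> matches Wendy
  - order 2 (Stapler): customer_id=1 -> matches Alice
  - order 3 (Lamp): customer_id=NULL, no match -> dropped
  - order 4 (Camera): customer_id=3 -> matches Xander
  - order 5 (Desk): customer_id=5 -> matches Rosa
So 1 of 5 rows is dropped.

SQL:
SELECT a.product, b.name AS customer
FROM orders a
INNER JOIN customers b ON a.customer_id = b.id

Result:
product | customer
--------+---------
Pen     | Wendy   
Stapler | Alice   
Camera  | Xander  
Desk    | Rosa    


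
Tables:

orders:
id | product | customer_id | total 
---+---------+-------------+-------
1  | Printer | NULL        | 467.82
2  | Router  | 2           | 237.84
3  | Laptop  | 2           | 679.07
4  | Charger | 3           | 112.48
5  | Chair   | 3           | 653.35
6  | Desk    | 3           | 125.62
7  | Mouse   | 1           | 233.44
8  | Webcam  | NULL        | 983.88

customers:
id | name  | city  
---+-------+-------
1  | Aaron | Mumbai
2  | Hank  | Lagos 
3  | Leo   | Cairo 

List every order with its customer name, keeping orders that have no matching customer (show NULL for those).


LEFT JOIN keeps every row from orders (the left table); where customer_id has no match in customers, the customer columns become NULL. Walk through each order:
  - order 1 (Printer): customer_id=NULL, no match -> kept with NULL
  - order 2 (Router): customer_id=2 -> matches Hank
  - order 3 (Laptop): customer_id=2 -> matches Hank
  - order 4 (Charger): customer_id=3 -> matches Leo
  - order 5 (Chair): customer_id=3 -> matches Leo
  - order 6 (Desk): customer_id=3 -> matches Leo
  - order 7 (Mouse): customer_id=1 -> matches Aaron
  - order 8 (Webcam): customer_id=NULL, no match -> kept with NULL
All 8 rows appear; 2 have NULL customer.

SQL:
SELECT a.product, b.name AS customer
FROM orders a
LEFT JOIN customers b ON a.customer_id = b.id

Result:
product | customer
--------+---------
Printer | NULL    
Router  | Hank    
Laptop  | Hank    
Charger | Leo     
Chair   | Leo     
Desk    | Leo     
Mouse   | Aaron   
Webcam  | NULL    
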